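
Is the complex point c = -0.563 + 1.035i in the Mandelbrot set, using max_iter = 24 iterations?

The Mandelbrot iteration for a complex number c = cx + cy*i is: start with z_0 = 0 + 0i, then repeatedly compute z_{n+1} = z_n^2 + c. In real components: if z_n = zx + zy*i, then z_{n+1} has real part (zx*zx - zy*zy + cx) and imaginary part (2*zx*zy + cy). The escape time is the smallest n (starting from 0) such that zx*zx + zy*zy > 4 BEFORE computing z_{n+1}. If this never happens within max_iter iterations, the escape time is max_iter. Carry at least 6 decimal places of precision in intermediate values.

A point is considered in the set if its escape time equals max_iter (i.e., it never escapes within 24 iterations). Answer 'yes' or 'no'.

Answer: no

Derivation:
z_0 = 0 + 0i, c = -0.5630 + 1.0350i
Iter 1: z = -0.5630 + 1.0350i, |z|^2 = 1.3882
Iter 2: z = -1.3173 + -0.1304i, |z|^2 = 1.7522
Iter 3: z = 1.1552 + 1.3786i, |z|^2 = 3.2348
Iter 4: z = -1.1291 + 4.2199i, |z|^2 = 19.0825
Escaped at iteration 4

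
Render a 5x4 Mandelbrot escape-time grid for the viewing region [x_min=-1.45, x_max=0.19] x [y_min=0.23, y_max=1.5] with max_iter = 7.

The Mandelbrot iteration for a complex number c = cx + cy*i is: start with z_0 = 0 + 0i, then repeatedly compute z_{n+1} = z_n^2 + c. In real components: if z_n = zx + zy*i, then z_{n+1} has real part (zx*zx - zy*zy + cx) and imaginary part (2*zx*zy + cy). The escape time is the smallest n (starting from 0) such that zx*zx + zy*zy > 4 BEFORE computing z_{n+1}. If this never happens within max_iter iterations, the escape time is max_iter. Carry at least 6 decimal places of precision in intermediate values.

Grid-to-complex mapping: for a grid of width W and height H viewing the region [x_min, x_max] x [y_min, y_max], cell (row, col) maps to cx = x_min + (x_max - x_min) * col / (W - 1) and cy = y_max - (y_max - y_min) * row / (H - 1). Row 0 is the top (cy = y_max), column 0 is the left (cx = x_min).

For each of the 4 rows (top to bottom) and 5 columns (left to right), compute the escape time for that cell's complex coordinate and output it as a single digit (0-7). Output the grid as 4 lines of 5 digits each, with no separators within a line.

(row=0, col=0): c = -1.4500 + 1.5000i → escape time 1
(row=0, col=1): c = -1.0400 + 1.5000i → escape time 2
(row=0, col=2): c = -0.6300 + 1.5000i → escape time 2
(row=0, col=3): c = -0.2200 + 1.5000i → escape time 2
(row=0, col=4): c = 0.1900 + 1.5000i → escape time 2
(row=1, col=0): c = -1.4500 + 1.0767i → escape time 2
(row=1, col=1): c = -1.0400 + 1.0767i → escape time 3
(row=1, col=2): c = -0.6300 + 1.0767i → escape time 3
(row=1, col=3): c = -0.2200 + 1.0767i → escape time 6
(row=1, col=4): c = 0.1900 + 1.0767i → escape time 3
(row=2, col=0): c = -1.4500 + 0.6533i → escape time 3
(row=2, col=1): c = -1.0400 + 0.6533i → escape time 4
(row=2, col=2): c = -0.6300 + 0.6533i → escape time 7
(row=2, col=3): c = -0.2200 + 0.6533i → escape time 7
(row=2, col=4): c = 0.1900 + 0.6533i → escape time 7
(row=3, col=0): c = -1.4500 + 0.2300i → escape time 5
(row=3, col=1): c = -1.0400 + 0.2300i → escape time 7
(row=3, col=2): c = -0.6300 + 0.2300i → escape time 7
(row=3, col=3): c = -0.2200 + 0.2300i → escape time 7
(row=3, col=4): c = 0.1900 + 0.2300i → escape time 7

Answer: 12222
23363
34777
57777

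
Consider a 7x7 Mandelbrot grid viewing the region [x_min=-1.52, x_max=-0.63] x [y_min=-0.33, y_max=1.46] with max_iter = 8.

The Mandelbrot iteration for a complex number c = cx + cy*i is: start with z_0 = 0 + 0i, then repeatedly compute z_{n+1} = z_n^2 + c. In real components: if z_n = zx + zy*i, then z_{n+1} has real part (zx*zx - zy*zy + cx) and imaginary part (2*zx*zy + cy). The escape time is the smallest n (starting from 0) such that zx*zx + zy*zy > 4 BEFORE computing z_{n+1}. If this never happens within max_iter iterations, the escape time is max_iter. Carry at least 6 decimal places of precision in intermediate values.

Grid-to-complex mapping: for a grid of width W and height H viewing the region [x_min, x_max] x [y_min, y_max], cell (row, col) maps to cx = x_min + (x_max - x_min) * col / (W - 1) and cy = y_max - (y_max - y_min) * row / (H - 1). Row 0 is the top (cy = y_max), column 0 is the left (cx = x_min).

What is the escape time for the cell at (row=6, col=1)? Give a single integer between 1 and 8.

z_0 = 0 + 0i, c = -1.3717 + -0.3300i
Iter 1: z = -1.3717 + -0.3300i, |z|^2 = 1.9904
Iter 2: z = 0.4009 + 0.5753i, |z|^2 = 0.4917
Iter 3: z = -1.5419 + 0.1313i, |z|^2 = 2.3947
Iter 4: z = 0.9886 + -0.7348i, |z|^2 = 1.5173
Iter 5: z = -0.9343 + -1.7829i, |z|^2 = 4.0518
Escaped at iteration 5

Answer: 5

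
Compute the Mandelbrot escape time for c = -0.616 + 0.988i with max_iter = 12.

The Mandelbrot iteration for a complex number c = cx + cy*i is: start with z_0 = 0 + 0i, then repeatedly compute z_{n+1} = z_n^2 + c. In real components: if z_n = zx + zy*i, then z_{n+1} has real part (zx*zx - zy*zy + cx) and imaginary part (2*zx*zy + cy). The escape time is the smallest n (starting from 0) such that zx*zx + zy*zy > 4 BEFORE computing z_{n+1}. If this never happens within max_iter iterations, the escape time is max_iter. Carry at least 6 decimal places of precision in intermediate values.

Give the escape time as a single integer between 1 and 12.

Answer: 4

Derivation:
z_0 = 0 + 0i, c = -0.6160 + 0.9880i
Iter 1: z = -0.6160 + 0.9880i, |z|^2 = 1.3556
Iter 2: z = -1.2127 + -0.2292i, |z|^2 = 1.5232
Iter 3: z = 0.8021 + 1.5439i, |z|^2 = 3.0271
Iter 4: z = -2.3564 + 3.4647i, |z|^2 = 17.5568
Escaped at iteration 4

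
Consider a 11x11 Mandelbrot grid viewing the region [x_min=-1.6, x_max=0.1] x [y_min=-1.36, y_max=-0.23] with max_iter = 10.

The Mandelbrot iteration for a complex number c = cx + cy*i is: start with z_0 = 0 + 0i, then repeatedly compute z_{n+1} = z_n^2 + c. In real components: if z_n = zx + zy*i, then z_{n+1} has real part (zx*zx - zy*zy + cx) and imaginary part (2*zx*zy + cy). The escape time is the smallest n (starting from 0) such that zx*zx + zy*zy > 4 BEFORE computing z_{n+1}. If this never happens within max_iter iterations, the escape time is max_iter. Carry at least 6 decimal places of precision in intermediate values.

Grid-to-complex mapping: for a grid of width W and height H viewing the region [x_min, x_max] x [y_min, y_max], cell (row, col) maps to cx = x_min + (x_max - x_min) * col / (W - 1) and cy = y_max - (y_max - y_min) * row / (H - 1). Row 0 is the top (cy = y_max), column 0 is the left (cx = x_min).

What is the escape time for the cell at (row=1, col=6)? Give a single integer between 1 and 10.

Answer: 10

Derivation:
z_0 = 0 + 0i, c = -0.5800 + -0.3430i
Iter 1: z = -0.5800 + -0.3430i, |z|^2 = 0.4540
Iter 2: z = -0.3612 + 0.0549i, |z|^2 = 0.1335
Iter 3: z = -0.4525 + -0.3827i, |z|^2 = 0.3512
Iter 4: z = -0.5217 + 0.0033i, |z|^2 = 0.2721
Iter 5: z = -0.3079 + -0.3465i, |z|^2 = 0.2148
Iter 6: z = -0.6052 + -0.1297i, |z|^2 = 0.3831
Iter 7: z = -0.2305 + -0.1860i, |z|^2 = 0.0877
Iter 8: z = -0.5615 + -0.2572i, |z|^2 = 0.3814
Iter 9: z = -0.3309 + -0.0541i, |z|^2 = 0.1124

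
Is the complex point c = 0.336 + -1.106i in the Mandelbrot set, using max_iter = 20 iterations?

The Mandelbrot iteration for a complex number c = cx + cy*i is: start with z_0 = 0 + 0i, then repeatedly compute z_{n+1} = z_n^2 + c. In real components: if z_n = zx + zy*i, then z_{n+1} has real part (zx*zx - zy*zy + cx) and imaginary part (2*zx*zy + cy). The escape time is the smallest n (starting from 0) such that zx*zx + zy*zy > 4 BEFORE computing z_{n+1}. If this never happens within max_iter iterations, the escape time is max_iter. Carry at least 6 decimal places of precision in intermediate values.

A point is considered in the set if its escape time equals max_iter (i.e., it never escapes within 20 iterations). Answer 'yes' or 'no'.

Answer: no

Derivation:
z_0 = 0 + 0i, c = 0.3360 + -1.1060i
Iter 1: z = 0.3360 + -1.1060i, |z|^2 = 1.3361
Iter 2: z = -0.7743 + -1.8492i, |z|^2 = 4.0193
Escaped at iteration 2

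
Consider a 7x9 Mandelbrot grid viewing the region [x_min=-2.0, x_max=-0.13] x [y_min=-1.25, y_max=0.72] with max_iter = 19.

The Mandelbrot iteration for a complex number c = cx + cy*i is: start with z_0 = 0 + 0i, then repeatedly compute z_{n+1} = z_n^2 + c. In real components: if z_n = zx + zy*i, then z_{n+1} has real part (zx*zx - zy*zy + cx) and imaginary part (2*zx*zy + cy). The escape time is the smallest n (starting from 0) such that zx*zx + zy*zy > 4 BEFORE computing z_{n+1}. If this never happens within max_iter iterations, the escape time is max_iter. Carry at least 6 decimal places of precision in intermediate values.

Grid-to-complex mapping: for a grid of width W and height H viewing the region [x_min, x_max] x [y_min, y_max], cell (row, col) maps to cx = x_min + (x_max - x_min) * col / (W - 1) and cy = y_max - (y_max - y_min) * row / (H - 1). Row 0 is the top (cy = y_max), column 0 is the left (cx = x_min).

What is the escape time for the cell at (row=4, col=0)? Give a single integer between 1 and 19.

Answer: 1

Derivation:
z_0 = 0 + 0i, c = -2.0000 + -0.2650i
Iter 1: z = -2.0000 + -0.2650i, |z|^2 = 4.0702
Escaped at iteration 1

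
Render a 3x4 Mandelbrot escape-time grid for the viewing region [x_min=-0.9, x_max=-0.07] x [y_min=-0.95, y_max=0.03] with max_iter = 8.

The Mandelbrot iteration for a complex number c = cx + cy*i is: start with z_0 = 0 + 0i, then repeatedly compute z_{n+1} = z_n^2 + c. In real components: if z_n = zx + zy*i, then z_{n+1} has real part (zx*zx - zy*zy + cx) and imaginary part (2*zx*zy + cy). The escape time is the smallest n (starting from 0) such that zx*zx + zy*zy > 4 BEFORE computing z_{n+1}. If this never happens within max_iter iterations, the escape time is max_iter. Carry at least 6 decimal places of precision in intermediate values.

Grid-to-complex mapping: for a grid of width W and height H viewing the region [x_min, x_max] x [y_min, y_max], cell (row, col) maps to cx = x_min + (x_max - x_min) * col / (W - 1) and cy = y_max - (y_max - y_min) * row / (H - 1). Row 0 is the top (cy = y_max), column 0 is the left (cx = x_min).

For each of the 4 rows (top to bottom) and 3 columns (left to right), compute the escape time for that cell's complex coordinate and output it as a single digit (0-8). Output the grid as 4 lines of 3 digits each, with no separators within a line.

Answer: 888
888
588
348

Derivation:
(row=0, col=0): c = -0.9000 + 0.0300i → escape time 8
(row=0, col=1): c = -0.4850 + 0.0300i → escape time 8
(row=0, col=2): c = -0.0700 + 0.0300i → escape time 8
(row=1, col=0): c = -0.9000 + -0.2967i → escape time 8
(row=1, col=1): c = -0.4850 + -0.2967i → escape time 8
(row=1, col=2): c = -0.0700 + -0.2967i → escape time 8
(row=2, col=0): c = -0.9000 + -0.6233i → escape time 5
(row=2, col=1): c = -0.4850 + -0.6233i → escape time 8
(row=2, col=2): c = -0.0700 + -0.6233i → escape time 8
(row=3, col=0): c = -0.9000 + -0.9500i → escape time 3
(row=3, col=1): c = -0.4850 + -0.9500i → escape time 4
(row=3, col=2): c = -0.0700 + -0.9500i → escape time 8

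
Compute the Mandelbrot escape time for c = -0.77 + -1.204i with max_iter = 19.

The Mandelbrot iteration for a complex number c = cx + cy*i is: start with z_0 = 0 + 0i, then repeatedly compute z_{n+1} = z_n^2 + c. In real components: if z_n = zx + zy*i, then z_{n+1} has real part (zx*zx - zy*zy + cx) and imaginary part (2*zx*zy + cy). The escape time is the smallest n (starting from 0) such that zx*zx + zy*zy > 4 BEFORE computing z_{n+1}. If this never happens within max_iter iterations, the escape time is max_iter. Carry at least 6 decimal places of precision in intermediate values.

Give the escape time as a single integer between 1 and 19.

z_0 = 0 + 0i, c = -0.7700 + -1.2040i
Iter 1: z = -0.7700 + -1.2040i, |z|^2 = 2.0425
Iter 2: z = -1.6267 + 0.6502i, |z|^2 = 3.0689
Iter 3: z = 1.4535 + -3.3193i, |z|^2 = 13.1301
Escaped at iteration 3

Answer: 3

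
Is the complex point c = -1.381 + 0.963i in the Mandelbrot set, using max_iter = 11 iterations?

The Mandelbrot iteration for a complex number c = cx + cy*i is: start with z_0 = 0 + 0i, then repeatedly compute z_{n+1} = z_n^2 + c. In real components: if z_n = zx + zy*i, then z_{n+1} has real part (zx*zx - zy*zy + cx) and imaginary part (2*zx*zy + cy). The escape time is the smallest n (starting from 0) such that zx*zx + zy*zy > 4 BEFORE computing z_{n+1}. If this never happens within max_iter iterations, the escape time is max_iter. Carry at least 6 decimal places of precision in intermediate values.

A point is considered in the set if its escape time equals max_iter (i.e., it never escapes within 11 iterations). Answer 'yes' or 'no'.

Answer: no

Derivation:
z_0 = 0 + 0i, c = -1.3810 + 0.9630i
Iter 1: z = -1.3810 + 0.9630i, |z|^2 = 2.8345
Iter 2: z = -0.4012 + -1.6968i, |z|^2 = 3.0401
Iter 3: z = -4.0992 + 2.3245i, |z|^2 = 22.2068
Escaped at iteration 3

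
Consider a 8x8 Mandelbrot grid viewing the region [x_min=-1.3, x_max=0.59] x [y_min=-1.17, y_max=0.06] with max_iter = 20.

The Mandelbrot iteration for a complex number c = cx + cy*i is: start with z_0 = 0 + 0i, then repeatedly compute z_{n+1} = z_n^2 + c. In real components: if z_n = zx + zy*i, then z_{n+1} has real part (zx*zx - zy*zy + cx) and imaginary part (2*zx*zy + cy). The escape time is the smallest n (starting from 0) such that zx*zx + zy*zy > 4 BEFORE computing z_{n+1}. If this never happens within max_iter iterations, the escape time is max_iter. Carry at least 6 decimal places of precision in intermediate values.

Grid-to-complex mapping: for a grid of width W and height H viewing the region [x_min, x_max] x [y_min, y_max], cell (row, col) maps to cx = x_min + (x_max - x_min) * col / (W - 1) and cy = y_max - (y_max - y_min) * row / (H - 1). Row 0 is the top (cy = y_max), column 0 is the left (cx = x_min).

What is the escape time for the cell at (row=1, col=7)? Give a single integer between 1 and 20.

Answer: 4

Derivation:
z_0 = 0 + 0i, c = 0.5900 + -0.1157i
Iter 1: z = 0.5900 + -0.1157i, |z|^2 = 0.3615
Iter 2: z = 0.9247 + -0.2523i, |z|^2 = 0.9187
Iter 3: z = 1.3815 + -0.5822i, |z|^2 = 2.2474
Iter 4: z = 2.1594 + -1.7244i, |z|^2 = 7.6366
Escaped at iteration 4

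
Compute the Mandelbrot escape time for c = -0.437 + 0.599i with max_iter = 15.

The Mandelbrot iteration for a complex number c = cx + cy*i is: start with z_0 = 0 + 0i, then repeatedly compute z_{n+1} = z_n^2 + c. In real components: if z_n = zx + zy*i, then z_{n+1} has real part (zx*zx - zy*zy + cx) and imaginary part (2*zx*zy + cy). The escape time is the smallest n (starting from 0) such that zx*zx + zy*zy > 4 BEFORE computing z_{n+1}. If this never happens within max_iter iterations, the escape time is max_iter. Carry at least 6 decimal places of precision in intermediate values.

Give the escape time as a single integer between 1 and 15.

Answer: 15

Derivation:
z_0 = 0 + 0i, c = -0.4370 + 0.5990i
Iter 1: z = -0.4370 + 0.5990i, |z|^2 = 0.5498
Iter 2: z = -0.6048 + 0.0755i, |z|^2 = 0.3715
Iter 3: z = -0.0769 + 0.5077i, |z|^2 = 0.2637
Iter 4: z = -0.6889 + 0.5209i, |z|^2 = 0.7459
Iter 5: z = -0.2339 + -0.1187i, |z|^2 = 0.0688
Iter 6: z = -0.3964 + 0.6545i, |z|^2 = 0.5855
Iter 7: z = -0.7083 + 0.0801i, |z|^2 = 0.5081
Iter 8: z = 0.0582 + 0.4855i, |z|^2 = 0.2391
Iter 9: z = -0.6694 + 0.6555i, |z|^2 = 0.8778
Iter 10: z = -0.4187 + -0.2786i, |z|^2 = 0.2529
Iter 11: z = -0.3393 + 0.8323i, |z|^2 = 0.8078
Iter 12: z = -1.0146 + 0.0342i, |z|^2 = 1.0305
Iter 13: z = 0.5912 + 0.5296i, |z|^2 = 0.6299
Iter 14: z = -0.3680 + 1.2251i, |z|^2 = 1.6364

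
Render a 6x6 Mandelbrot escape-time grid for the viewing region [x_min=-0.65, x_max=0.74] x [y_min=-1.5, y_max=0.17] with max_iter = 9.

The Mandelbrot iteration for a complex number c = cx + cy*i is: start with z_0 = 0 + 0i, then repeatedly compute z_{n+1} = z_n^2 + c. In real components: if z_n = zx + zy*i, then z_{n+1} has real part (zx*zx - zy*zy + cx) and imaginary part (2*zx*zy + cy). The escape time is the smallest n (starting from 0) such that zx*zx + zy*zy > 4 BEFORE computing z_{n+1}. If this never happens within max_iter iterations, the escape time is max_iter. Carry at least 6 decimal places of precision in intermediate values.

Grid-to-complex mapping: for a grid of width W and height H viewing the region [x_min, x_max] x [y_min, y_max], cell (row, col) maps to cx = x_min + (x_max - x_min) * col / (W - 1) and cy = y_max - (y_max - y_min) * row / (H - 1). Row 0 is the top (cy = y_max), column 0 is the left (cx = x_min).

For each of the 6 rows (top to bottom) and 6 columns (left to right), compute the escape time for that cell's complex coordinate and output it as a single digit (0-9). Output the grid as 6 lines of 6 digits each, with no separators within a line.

(row=0, col=0): c = -0.6500 + 0.1700i → escape time 9
(row=0, col=1): c = -0.3720 + 0.1700i → escape time 9
(row=0, col=2): c = -0.0940 + 0.1700i → escape time 9
(row=0, col=3): c = 0.1840 + 0.1700i → escape time 9
(row=0, col=4): c = 0.4620 + 0.1700i → escape time 6
(row=0, col=5): c = 0.7400 + 0.1700i → escape time 3
(row=1, col=0): c = -0.6500 + -0.1640i → escape time 9
(row=1, col=1): c = -0.3720 + -0.1640i → escape time 9
(row=1, col=2): c = -0.0940 + -0.1640i → escape time 9
(row=1, col=3): c = 0.1840 + -0.1640i → escape time 9
(row=1, col=4): c = 0.4620 + -0.1640i → escape time 6
(row=1, col=5): c = 0.7400 + -0.1640i → escape time 3
(row=2, col=0): c = -0.6500 + -0.4980i → escape time 9
(row=2, col=1): c = -0.3720 + -0.4980i → escape time 9
(row=2, col=2): c = -0.0940 + -0.4980i → escape time 9
(row=2, col=3): c = 0.1840 + -0.4980i → escape time 9
(row=2, col=4): c = 0.4620 + -0.4980i → escape time 5
(row=2, col=5): c = 0.7400 + -0.4980i → escape time 3
(row=3, col=0): c = -0.6500 + -0.8320i → escape time 4
(row=3, col=1): c = -0.3720 + -0.8320i → escape time 6
(row=3, col=2): c = -0.0940 + -0.8320i → escape time 9
(row=3, col=3): c = 0.1840 + -0.8320i → escape time 5
(row=3, col=4): c = 0.4620 + -0.8320i → escape time 3
(row=3, col=5): c = 0.7400 + -0.8320i → escape time 2
(row=4, col=0): c = -0.6500 + -1.1660i → escape time 3
(row=4, col=1): c = -0.3720 + -1.1660i → escape time 3
(row=4, col=2): c = -0.0940 + -1.1660i → escape time 4
(row=4, col=3): c = 0.1840 + -1.1660i → escape time 3
(row=4, col=4): c = 0.4620 + -1.1660i → escape time 2
(row=4, col=5): c = 0.7400 + -1.1660i → escape time 2
(row=5, col=0): c = -0.6500 + -1.5000i → escape time 2
(row=5, col=1): c = -0.3720 + -1.5000i → escape time 2
(row=5, col=2): c = -0.0940 + -1.5000i → escape time 2
(row=5, col=3): c = 0.1840 + -1.5000i → escape time 2
(row=5, col=4): c = 0.4620 + -1.5000i → escape time 2
(row=5, col=5): c = 0.7400 + -1.5000i → escape time 2

Answer: 999963
999963
999953
469532
334322
222222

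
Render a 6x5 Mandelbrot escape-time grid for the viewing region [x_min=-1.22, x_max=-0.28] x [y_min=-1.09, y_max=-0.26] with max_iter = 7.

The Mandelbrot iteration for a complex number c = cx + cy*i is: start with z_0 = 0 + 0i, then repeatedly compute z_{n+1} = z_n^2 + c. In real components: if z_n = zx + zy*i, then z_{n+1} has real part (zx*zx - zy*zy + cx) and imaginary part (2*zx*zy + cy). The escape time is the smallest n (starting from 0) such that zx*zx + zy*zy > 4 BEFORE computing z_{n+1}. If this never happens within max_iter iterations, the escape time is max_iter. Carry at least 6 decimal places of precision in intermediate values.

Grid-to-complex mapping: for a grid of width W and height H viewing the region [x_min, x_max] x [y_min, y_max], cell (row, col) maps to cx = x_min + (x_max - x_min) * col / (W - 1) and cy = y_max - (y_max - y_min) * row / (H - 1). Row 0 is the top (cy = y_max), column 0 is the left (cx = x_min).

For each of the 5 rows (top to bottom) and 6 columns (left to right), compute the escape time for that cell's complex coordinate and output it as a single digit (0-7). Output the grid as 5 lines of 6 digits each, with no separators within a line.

Answer: 777777
656777
344677
333457
333345

Derivation:
(row=0, col=0): c = -1.2200 + -0.2600i → escape time 7
(row=0, col=1): c = -1.0320 + -0.2600i → escape time 7
(row=0, col=2): c = -0.8440 + -0.2600i → escape time 7
(row=0, col=3): c = -0.6560 + -0.2600i → escape time 7
(row=0, col=4): c = -0.4680 + -0.2600i → escape time 7
(row=0, col=5): c = -0.2800 + -0.2600i → escape time 7
(row=1, col=0): c = -1.2200 + -0.4675i → escape time 6
(row=1, col=1): c = -1.0320 + -0.4675i → escape time 5
(row=1, col=2): c = -0.8440 + -0.4675i → escape time 6
(row=1, col=3): c = -0.6560 + -0.4675i → escape time 7
(row=1, col=4): c = -0.4680 + -0.4675i → escape time 7
(row=1, col=5): c = -0.2800 + -0.4675i → escape time 7
(row=2, col=0): c = -1.2200 + -0.6750i → escape time 3
(row=2, col=1): c = -1.0320 + -0.6750i → escape time 4
(row=2, col=2): c = -0.8440 + -0.6750i → escape time 4
(row=2, col=3): c = -0.6560 + -0.6750i → escape time 6
(row=2, col=4): c = -0.4680 + -0.6750i → escape time 7
(row=2, col=5): c = -0.2800 + -0.6750i → escape time 7
(row=3, col=0): c = -1.2200 + -0.8825i → escape time 3
(row=3, col=1): c = -1.0320 + -0.8825i → escape time 3
(row=3, col=2): c = -0.8440 + -0.8825i → escape time 3
(row=3, col=3): c = -0.6560 + -0.8825i → escape time 4
(row=3, col=4): c = -0.4680 + -0.8825i → escape time 5
(row=3, col=5): c = -0.2800 + -0.8825i → escape time 7
(row=4, col=0): c = -1.2200 + -1.0900i → escape time 3
(row=4, col=1): c = -1.0320 + -1.0900i → escape time 3
(row=4, col=2): c = -0.8440 + -1.0900i → escape time 3
(row=4, col=3): c = -0.6560 + -1.0900i → escape time 3
(row=4, col=4): c = -0.4680 + -1.0900i → escape time 4
(row=4, col=5): c = -0.2800 + -1.0900i → escape time 5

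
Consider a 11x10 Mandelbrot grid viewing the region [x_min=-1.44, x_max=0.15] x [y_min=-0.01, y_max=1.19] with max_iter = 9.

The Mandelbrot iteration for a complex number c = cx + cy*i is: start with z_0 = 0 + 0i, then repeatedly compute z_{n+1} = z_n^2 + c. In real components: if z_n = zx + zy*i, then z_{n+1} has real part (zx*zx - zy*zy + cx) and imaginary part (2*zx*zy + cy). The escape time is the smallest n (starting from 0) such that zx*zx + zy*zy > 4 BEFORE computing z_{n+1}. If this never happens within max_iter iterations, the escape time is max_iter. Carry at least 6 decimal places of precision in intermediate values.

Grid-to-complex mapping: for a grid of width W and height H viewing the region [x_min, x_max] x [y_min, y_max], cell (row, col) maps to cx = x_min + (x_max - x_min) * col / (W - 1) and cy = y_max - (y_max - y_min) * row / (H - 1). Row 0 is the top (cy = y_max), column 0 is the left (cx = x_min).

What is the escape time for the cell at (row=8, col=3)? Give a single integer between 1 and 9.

z_0 = 0 + 0i, c = -0.9630 + 0.1233i
Iter 1: z = -0.9630 + 0.1233i, |z|^2 = 0.9426
Iter 2: z = -0.0508 + -0.1142i, |z|^2 = 0.0156
Iter 3: z = -0.9735 + 0.1349i, |z|^2 = 0.9658
Iter 4: z = -0.0336 + -0.1394i, |z|^2 = 0.0206
Iter 5: z = -0.9813 + 0.1327i, |z|^2 = 0.9806
Iter 6: z = -0.0177 + -0.1371i, |z|^2 = 0.0191
Iter 7: z = -0.9815 + 0.1282i, |z|^2 = 0.9797
Iter 8: z = -0.0161 + -0.1283i, |z|^2 = 0.0167

Answer: 9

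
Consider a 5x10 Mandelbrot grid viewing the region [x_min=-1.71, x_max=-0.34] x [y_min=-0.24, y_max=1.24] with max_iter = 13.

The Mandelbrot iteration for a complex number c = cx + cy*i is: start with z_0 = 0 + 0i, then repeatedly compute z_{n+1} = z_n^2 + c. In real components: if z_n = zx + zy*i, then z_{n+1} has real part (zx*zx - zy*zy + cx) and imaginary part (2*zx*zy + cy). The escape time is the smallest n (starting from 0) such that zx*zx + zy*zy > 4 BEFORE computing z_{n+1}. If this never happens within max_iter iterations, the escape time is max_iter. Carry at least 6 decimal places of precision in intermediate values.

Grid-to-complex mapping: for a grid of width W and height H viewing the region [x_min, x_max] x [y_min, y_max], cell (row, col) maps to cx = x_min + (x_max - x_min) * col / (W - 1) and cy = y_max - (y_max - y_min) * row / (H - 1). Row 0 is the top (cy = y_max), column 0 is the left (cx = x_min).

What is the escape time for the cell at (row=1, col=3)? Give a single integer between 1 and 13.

z_0 = 0 + 0i, c = -0.6825 + 1.0756i
Iter 1: z = -0.6825 + 1.0756i, |z|^2 = 1.6226
Iter 2: z = -1.3735 + -0.3926i, |z|^2 = 2.0407
Iter 3: z = 1.0499 + 2.1540i, |z|^2 = 5.7420
Escaped at iteration 3

Answer: 3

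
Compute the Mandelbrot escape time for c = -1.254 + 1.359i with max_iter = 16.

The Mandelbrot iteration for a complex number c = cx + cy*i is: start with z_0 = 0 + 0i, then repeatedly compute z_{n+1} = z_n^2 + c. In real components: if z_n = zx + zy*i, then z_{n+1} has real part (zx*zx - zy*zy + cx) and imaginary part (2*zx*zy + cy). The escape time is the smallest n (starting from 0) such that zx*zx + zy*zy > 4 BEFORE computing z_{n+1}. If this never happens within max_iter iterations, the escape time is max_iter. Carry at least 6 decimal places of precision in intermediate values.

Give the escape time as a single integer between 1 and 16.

z_0 = 0 + 0i, c = -1.2540 + 1.3590i
Iter 1: z = -1.2540 + 1.3590i, |z|^2 = 3.4194
Iter 2: z = -1.5284 + -2.0494i, |z|^2 = 6.5358
Escaped at iteration 2

Answer: 2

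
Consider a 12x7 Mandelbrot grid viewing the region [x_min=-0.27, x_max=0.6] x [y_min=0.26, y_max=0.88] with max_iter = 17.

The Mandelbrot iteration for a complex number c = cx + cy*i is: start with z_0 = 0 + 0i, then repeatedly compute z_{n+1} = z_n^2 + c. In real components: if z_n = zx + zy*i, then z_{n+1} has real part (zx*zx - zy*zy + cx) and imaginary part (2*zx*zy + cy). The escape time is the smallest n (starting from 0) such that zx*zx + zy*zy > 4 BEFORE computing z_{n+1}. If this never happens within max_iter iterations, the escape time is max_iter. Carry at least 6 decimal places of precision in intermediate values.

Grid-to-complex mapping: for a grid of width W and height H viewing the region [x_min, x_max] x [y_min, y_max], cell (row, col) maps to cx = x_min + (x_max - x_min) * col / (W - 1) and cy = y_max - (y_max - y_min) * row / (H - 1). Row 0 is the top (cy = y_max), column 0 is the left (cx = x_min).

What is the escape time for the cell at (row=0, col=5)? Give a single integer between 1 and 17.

z_0 = 0 + 0i, c = 0.1255 + 0.8800i
Iter 1: z = 0.1255 + 0.8800i, |z|^2 = 0.7901
Iter 2: z = -0.6332 + 1.1008i, |z|^2 = 1.6127
Iter 3: z = -0.6854 + -0.5141i, |z|^2 = 0.7340
Iter 4: z = 0.3309 + 1.5846i, |z|^2 = 2.6206
Iter 5: z = -2.2761 + 1.9287i, |z|^2 = 8.9007
Escaped at iteration 5

Answer: 5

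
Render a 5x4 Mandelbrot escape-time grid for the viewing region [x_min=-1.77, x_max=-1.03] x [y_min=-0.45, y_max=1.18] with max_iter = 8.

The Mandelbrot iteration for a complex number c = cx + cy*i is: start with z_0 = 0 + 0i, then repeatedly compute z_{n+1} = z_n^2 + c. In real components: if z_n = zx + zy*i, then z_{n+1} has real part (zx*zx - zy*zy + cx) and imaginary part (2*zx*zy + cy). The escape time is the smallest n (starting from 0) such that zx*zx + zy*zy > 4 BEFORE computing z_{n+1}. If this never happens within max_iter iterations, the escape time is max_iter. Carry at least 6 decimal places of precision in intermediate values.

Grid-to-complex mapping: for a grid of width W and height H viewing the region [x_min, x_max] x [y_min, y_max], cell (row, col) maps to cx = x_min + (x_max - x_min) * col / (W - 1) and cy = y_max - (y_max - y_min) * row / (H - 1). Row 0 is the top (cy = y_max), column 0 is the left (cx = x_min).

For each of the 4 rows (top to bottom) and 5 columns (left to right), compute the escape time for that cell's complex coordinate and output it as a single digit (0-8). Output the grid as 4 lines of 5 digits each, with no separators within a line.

Answer: 12223
33334
46888
33465

Derivation:
(row=0, col=0): c = -1.7700 + 1.1800i → escape time 1
(row=0, col=1): c = -1.5850 + 1.1800i → escape time 2
(row=0, col=2): c = -1.4000 + 1.1800i → escape time 2
(row=0, col=3): c = -1.2150 + 1.1800i → escape time 2
(row=0, col=4): c = -1.0300 + 1.1800i → escape time 3
(row=1, col=0): c = -1.7700 + 0.6367i → escape time 3
(row=1, col=1): c = -1.5850 + 0.6367i → escape time 3
(row=1, col=2): c = -1.4000 + 0.6367i → escape time 3
(row=1, col=3): c = -1.2150 + 0.6367i → escape time 3
(row=1, col=4): c = -1.0300 + 0.6367i → escape time 4
(row=2, col=0): c = -1.7700 + 0.0933i → escape time 4
(row=2, col=1): c = -1.5850 + 0.0933i → escape time 6
(row=2, col=2): c = -1.4000 + 0.0933i → escape time 8
(row=2, col=3): c = -1.2150 + 0.0933i → escape time 8
(row=2, col=4): c = -1.0300 + 0.0933i → escape time 8
(row=3, col=0): c = -1.7700 + -0.4500i → escape time 3
(row=3, col=1): c = -1.5850 + -0.4500i → escape time 3
(row=3, col=2): c = -1.4000 + -0.4500i → escape time 4
(row=3, col=3): c = -1.2150 + -0.4500i → escape time 6
(row=3, col=4): c = -1.0300 + -0.4500i → escape time 5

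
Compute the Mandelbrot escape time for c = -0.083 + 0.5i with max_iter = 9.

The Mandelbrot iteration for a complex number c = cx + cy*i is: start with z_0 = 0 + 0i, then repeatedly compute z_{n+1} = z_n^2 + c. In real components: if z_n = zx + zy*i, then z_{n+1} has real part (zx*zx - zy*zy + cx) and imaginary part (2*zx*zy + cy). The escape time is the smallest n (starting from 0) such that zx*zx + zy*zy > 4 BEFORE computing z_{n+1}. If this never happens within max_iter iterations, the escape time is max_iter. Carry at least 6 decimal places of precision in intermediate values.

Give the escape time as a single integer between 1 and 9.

Answer: 9

Derivation:
z_0 = 0 + 0i, c = -0.0830 + 0.5000i
Iter 1: z = -0.0830 + 0.5000i, |z|^2 = 0.2569
Iter 2: z = -0.3261 + 0.4170i, |z|^2 = 0.2802
Iter 3: z = -0.1505 + 0.2280i, |z|^2 = 0.0747
Iter 4: z = -0.1123 + 0.4313i, |z|^2 = 0.1987
Iter 5: z = -0.2564 + 0.4031i, |z|^2 = 0.2282
Iter 6: z = -0.1797 + 0.2933i, |z|^2 = 0.1183
Iter 7: z = -0.1367 + 0.3946i, |z|^2 = 0.1744
Iter 8: z = -0.2200 + 0.3921i, |z|^2 = 0.2022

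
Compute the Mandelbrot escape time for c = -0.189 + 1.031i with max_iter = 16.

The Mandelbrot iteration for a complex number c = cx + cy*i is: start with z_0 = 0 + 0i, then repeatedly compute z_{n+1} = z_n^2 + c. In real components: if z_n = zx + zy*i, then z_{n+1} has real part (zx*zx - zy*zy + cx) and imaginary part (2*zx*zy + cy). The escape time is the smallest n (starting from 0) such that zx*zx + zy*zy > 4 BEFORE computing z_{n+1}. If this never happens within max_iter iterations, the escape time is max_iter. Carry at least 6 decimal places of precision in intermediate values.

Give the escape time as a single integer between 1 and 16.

Answer: 9

Derivation:
z_0 = 0 + 0i, c = -0.1890 + 1.0310i
Iter 1: z = -0.1890 + 1.0310i, |z|^2 = 1.0987
Iter 2: z = -1.2162 + 0.6413i, |z|^2 = 1.8905
Iter 3: z = 0.8790 + -0.5289i, |z|^2 = 1.0524
Iter 4: z = 0.3039 + 0.1012i, |z|^2 = 0.1026
Iter 5: z = -0.1069 + 1.0925i, |z|^2 = 1.2050
Iter 6: z = -1.3711 + 0.7975i, |z|^2 = 2.5159
Iter 7: z = 1.0551 + -1.1558i, |z|^2 = 2.4491
Iter 8: z = -0.4118 + -1.4080i, |z|^2 = 2.1519
Iter 9: z = -2.0018 + 2.1905i, |z|^2 = 8.8054
Escaped at iteration 9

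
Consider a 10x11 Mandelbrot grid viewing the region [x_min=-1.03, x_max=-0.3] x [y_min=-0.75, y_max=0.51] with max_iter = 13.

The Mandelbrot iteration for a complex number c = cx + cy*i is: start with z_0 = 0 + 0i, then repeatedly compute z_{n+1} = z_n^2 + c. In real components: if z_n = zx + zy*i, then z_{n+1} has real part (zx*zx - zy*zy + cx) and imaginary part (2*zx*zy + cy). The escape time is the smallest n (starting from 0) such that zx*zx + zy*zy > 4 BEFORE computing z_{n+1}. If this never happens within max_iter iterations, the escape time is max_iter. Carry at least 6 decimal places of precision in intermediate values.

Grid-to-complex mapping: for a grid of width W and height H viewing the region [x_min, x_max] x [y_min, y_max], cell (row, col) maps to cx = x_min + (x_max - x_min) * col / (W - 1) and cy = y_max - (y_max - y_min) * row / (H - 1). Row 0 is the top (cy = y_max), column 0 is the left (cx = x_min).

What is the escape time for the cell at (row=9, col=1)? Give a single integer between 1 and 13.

z_0 = 0 + 0i, c = -0.9489 + -0.6240i
Iter 1: z = -0.9489 + -0.6240i, |z|^2 = 1.2898
Iter 2: z = -0.4379 + 0.5602i, |z|^2 = 0.5056
Iter 3: z = -1.0710 + -1.1146i, |z|^2 = 2.3894
Iter 4: z = -1.0442 + 1.7635i, |z|^2 = 4.2002
Escaped at iteration 4

Answer: 4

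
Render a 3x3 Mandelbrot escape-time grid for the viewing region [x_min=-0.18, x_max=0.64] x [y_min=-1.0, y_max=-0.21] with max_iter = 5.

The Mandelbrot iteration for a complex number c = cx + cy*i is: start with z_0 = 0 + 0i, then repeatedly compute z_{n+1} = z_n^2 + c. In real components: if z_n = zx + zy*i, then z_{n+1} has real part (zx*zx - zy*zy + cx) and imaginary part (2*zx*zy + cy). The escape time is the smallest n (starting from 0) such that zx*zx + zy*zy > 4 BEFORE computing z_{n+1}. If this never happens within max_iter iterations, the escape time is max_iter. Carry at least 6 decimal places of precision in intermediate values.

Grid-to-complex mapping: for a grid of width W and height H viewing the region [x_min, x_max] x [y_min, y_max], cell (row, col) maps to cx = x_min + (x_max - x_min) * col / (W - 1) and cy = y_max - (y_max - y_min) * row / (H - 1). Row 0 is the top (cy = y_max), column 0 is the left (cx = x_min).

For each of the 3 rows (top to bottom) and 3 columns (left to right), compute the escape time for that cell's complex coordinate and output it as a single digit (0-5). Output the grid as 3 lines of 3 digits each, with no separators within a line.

Answer: 554
553
542

Derivation:
(row=0, col=0): c = -0.1800 + -0.2100i → escape time 5
(row=0, col=1): c = 0.2300 + -0.2100i → escape time 5
(row=0, col=2): c = 0.6400 + -0.2100i → escape time 4
(row=1, col=0): c = -0.1800 + -0.6050i → escape time 5
(row=1, col=1): c = 0.2300 + -0.6050i → escape time 5
(row=1, col=2): c = 0.6400 + -0.6050i → escape time 3
(row=2, col=0): c = -0.1800 + -1.0000i → escape time 5
(row=2, col=1): c = 0.2300 + -1.0000i → escape time 4
(row=2, col=2): c = 0.6400 + -1.0000i → escape time 2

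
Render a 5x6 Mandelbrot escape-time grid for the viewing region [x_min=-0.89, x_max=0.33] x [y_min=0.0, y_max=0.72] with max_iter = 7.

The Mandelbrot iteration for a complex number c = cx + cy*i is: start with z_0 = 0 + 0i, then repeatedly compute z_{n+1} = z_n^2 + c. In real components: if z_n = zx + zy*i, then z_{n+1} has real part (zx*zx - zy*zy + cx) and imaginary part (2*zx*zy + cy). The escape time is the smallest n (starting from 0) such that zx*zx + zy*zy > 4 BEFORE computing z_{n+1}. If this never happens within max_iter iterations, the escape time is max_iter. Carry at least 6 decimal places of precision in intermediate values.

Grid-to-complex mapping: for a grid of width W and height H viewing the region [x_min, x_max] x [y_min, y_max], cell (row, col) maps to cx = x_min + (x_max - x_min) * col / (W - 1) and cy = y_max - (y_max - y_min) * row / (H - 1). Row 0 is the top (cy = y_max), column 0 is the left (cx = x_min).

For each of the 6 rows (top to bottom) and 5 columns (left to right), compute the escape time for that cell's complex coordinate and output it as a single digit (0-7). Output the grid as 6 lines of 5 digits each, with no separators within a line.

Answer: 47776
57777
67777
77777
77777
77777

Derivation:
(row=0, col=0): c = -0.8900 + 0.7200i → escape time 4
(row=0, col=1): c = -0.5850 + 0.7200i → escape time 7
(row=0, col=2): c = -0.2800 + 0.7200i → escape time 7
(row=0, col=3): c = 0.0250 + 0.7200i → escape time 7
(row=0, col=4): c = 0.3300 + 0.7200i → escape time 6
(row=1, col=0): c = -0.8900 + 0.5760i → escape time 5
(row=1, col=1): c = -0.5850 + 0.5760i → escape time 7
(row=1, col=2): c = -0.2800 + 0.5760i → escape time 7
(row=1, col=3): c = 0.0250 + 0.5760i → escape time 7
(row=1, col=4): c = 0.3300 + 0.5760i → escape time 7
(row=2, col=0): c = -0.8900 + 0.4320i → escape time 6
(row=2, col=1): c = -0.5850 + 0.4320i → escape time 7
(row=2, col=2): c = -0.2800 + 0.4320i → escape time 7
(row=2, col=3): c = 0.0250 + 0.4320i → escape time 7
(row=2, col=4): c = 0.3300 + 0.4320i → escape time 7
(row=3, col=0): c = -0.8900 + 0.2880i → escape time 7
(row=3, col=1): c = -0.5850 + 0.2880i → escape time 7
(row=3, col=2): c = -0.2800 + 0.2880i → escape time 7
(row=3, col=3): c = 0.0250 + 0.2880i → escape time 7
(row=3, col=4): c = 0.3300 + 0.2880i → escape time 7
(row=4, col=0): c = -0.8900 + 0.1440i → escape time 7
(row=4, col=1): c = -0.5850 + 0.1440i → escape time 7
(row=4, col=2): c = -0.2800 + 0.1440i → escape time 7
(row=4, col=3): c = 0.0250 + 0.1440i → escape time 7
(row=4, col=4): c = 0.3300 + 0.1440i → escape time 7
(row=5, col=0): c = -0.8900 + 0.0000i → escape time 7
(row=5, col=1): c = -0.5850 + 0.0000i → escape time 7
(row=5, col=2): c = -0.2800 + 0.0000i → escape time 7
(row=5, col=3): c = 0.0250 + 0.0000i → escape time 7
(row=5, col=4): c = 0.3300 + 0.0000i → escape time 7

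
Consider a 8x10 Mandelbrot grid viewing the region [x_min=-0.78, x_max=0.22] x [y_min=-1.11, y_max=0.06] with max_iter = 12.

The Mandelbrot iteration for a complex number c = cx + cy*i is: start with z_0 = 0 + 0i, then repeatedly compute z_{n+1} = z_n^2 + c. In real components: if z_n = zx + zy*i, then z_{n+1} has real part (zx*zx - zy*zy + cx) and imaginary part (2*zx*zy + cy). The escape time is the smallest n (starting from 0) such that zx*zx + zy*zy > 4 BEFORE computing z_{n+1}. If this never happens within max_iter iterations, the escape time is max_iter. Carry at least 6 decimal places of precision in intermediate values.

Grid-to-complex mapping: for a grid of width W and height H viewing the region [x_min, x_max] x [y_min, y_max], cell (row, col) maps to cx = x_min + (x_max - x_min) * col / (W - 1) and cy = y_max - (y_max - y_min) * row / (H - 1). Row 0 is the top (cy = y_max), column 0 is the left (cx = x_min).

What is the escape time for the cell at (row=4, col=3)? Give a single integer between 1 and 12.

Answer: 12

Derivation:
z_0 = 0 + 0i, c = -0.3514 + -0.4600i
Iter 1: z = -0.3514 + -0.4600i, |z|^2 = 0.3351
Iter 2: z = -0.4395 + -0.1367i, |z|^2 = 0.2119
Iter 3: z = -0.1769 + -0.3398i, |z|^2 = 0.1468
Iter 4: z = -0.4356 + -0.3397i, |z|^2 = 0.3052
Iter 5: z = -0.2771 + -0.1640i, |z|^2 = 0.1037
Iter 6: z = -0.3015 + -0.3691i, |z|^2 = 0.2272
Iter 7: z = -0.3967 + -0.2374i, |z|^2 = 0.2138
Iter 8: z = -0.2504 + -0.2716i, |z|^2 = 0.1365
Iter 9: z = -0.3625 + -0.3240i, |z|^2 = 0.2364
Iter 10: z = -0.3250 + -0.2251i, |z|^2 = 0.1563
Iter 11: z = -0.2965 + -0.3137i, |z|^2 = 0.1863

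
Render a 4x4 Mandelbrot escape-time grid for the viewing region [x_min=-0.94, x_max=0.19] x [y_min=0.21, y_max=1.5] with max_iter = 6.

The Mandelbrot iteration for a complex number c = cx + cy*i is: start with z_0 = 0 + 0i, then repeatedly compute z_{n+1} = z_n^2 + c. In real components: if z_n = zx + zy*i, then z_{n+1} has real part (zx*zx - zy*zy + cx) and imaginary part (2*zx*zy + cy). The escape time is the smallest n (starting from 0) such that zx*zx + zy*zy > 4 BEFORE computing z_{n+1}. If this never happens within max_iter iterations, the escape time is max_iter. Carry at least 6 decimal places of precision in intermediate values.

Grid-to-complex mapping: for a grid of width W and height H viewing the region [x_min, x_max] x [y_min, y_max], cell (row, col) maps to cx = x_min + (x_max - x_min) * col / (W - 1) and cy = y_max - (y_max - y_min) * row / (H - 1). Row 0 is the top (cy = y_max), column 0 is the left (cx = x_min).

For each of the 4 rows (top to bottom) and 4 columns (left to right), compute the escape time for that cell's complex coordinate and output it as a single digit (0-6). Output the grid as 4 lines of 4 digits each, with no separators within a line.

(row=0, col=0): c = -0.9400 + 1.5000i → escape time 2
(row=0, col=1): c = -0.5633 + 1.5000i → escape time 2
(row=0, col=2): c = -0.1867 + 1.5000i → escape time 2
(row=0, col=3): c = 0.1900 + 1.5000i → escape time 2
(row=1, col=0): c = -0.9400 + 1.0700i → escape time 3
(row=1, col=1): c = -0.5633 + 1.0700i → escape time 4
(row=1, col=2): c = -0.1867 + 1.0700i → escape time 6
(row=1, col=3): c = 0.1900 + 1.0700i → escape time 3
(row=2, col=0): c = -0.9400 + 0.6400i → escape time 4
(row=2, col=1): c = -0.5633 + 0.6400i → escape time 6
(row=2, col=2): c = -0.1867 + 0.6400i → escape time 6
(row=2, col=3): c = 0.1900 + 0.6400i → escape time 6
(row=3, col=0): c = -0.9400 + 0.2100i → escape time 6
(row=3, col=1): c = -0.5633 + 0.2100i → escape time 6
(row=3, col=2): c = -0.1867 + 0.2100i → escape time 6
(row=3, col=3): c = 0.1900 + 0.2100i → escape time 6

Answer: 2222
3463
4666
6666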